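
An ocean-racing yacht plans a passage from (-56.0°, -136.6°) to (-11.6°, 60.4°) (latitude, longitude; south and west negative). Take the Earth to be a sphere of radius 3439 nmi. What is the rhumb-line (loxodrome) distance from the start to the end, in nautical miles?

8174 nmi

Rhumb course C = atan2(Δλ, Δψ) with Δψ = ln[tan(π/4+φ₂/2)/tan(π/4+φ₁/2)] = +0.9812, Δλ = -2.8449 → C = 289.03°
d = R·|Δφ| / |cos C| = 3439·0.77493 / 0.32605 = 8174 nmi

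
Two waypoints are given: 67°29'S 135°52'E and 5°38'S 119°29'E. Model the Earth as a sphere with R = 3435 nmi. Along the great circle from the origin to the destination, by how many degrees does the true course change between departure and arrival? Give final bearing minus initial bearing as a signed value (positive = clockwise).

Initial bearing θ₁ = atan2(sin Δλ cos φ₂, cos φ₁ sin φ₂ − sin φ₁ cos φ₂ cos Δλ) = 341.61°
Final bearing θ₂ = (initial bearing from the destination back to the start) + 180° = 353.03°
Δθ = θ₂ − θ₁ = +11.4°

+11.4°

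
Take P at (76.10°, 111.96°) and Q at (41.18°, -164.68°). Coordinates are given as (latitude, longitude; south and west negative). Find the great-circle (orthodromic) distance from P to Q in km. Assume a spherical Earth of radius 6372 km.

cos σ = sin φ₁ sin φ₂ + cos φ₁ cos φ₂ cos Δλ
      = sin(76.10°)sin(41.18°) + cos(76.10°)cos(41.18°)cos(83.36°) = 0.6601
σ = 48.696° → d = Rσ = 6372·0.84991 = 5416 km

5416 km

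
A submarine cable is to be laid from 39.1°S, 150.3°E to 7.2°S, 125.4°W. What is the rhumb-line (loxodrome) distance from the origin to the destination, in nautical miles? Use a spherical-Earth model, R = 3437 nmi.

4951 nmi

Rhumb course C = atan2(Δλ, Δψ) with Δψ = ln[tan(π/4+φ₂/2)/tan(π/4+φ₁/2)] = +0.6165, Δλ = +1.4713 → C = 67.26°
d = R·|Δφ| / |cos C| = 3437·0.55676 / 0.38648 = 4951 nmi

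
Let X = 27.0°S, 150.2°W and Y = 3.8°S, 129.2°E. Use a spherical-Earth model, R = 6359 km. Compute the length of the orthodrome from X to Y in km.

cos σ = sin φ₁ sin φ₂ + cos φ₁ cos φ₂ cos Δλ
      = sin(-27.00°)sin(-3.80°) + cos(-27.00°)cos(-3.80°)cos(-80.60°) = 0.1753
σ = 79.904° → d = Rσ = 6359·1.39459 = 8868 km

8868 km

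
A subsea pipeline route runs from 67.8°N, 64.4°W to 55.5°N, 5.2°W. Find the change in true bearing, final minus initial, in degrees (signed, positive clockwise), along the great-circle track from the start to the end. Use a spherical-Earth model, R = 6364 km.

At departure: θ₁ = atan2(sin Δλ cos φ₂, cos φ₁ sin φ₂ − sin φ₁ cos φ₂ cos Δλ) = 84.97°
At arrival: θ₂ = atan2(sin Δλ cos φ₁, −cos φ₂ sin φ₁ + sin φ₂ cos φ₁ cos Δλ) = 138.36°
Δθ = θ₂ − θ₁ = +53.4°

+53.4°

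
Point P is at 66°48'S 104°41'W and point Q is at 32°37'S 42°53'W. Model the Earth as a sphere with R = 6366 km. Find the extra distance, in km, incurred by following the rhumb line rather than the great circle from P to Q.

Great circle: cos σ = sin φ₁ sin φ₂ + cos φ₁ cos φ₂ cos Δλ,  σ = 0.8603 rad → d_gc = 5476.5 km
Rhumb line: Δψ = +0.9807, q = Δφ/Δψ = 0.6084, d_rh = R√(Δφ²+q²Δλ²) = 5645.9 km
Excess = 5645.9 − 5476.5 = 169.4 ≈ 169 km

169 km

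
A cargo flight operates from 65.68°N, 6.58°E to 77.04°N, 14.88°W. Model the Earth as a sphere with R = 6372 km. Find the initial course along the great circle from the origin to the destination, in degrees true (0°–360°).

338.8°

θ = atan2( sin Δλ·cos φ₂ ,  cos φ₁ sin φ₂ − sin φ₁ cos φ₂ cos Δλ )
  = atan2(-0.0820, +0.2111) = 338.76°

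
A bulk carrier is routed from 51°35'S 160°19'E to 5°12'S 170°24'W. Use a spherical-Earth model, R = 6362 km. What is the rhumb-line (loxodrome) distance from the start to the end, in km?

5830 km

Δψ = ln[tan(π/4+φ₂/2)/tan(π/4+φ₁/2)] = +0.9635;  Δφ = +0.8095 rad,  Δλ = +0.5111 rad
q = Δφ/Δψ = 0.8402
d = R·√(Δφ² + q²Δλ²) = 6362·0.91638 = 5830 km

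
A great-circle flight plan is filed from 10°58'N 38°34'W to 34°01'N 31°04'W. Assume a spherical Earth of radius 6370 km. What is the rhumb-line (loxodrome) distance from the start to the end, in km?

Δψ = ln[tan(π/4+φ₂/2)/tan(π/4+φ₁/2)] = +0.4394;  Δφ = +0.4023 rad,  Δλ = +0.1309 rad
q = Δφ/Δψ = 0.9155
d = R·√(Δφ² + q²Δλ²) = 6370·0.41977 = 2674 km

2674 km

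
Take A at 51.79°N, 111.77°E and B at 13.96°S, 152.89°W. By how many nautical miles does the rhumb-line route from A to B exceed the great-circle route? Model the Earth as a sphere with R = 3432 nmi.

Great circle: cos σ = sin φ₁ sin φ₂ + cos φ₁ cos φ₂ cos Δλ,  σ = 1.8188 rad → d_gc = 6242.0 nmi
Rhumb line: Δψ = -1.3063, q = Δφ/Δψ = 0.8785, d_rh = R√(Δφ²+q²Δλ²) = 6378.0 nmi
Excess = 6378.0 − 6242.0 = 136.0 ≈ 136 nmi

136 nmi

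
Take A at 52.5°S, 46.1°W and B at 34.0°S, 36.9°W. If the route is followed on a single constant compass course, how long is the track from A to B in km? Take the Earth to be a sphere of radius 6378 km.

Δψ = ln[tan(π/4+φ₂/2)/tan(π/4+φ₁/2)] = +0.4488;  Δφ = +0.3229 rad,  Δλ = +0.1606 rad
q = Δφ/Δψ = 0.7195
d = R·√(Δφ² + q²Δλ²) = 6378·0.34293 = 2187 km

2187 km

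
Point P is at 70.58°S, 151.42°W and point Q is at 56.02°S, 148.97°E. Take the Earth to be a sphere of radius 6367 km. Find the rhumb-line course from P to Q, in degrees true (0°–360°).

299.1°

Meridional parts: M(φ₁)=-1.7654, M(φ₂)=-1.1857 → ΔM = +0.5798;  Δλ = -1.0404 rad
tan C = Δλ / ΔM = -1.7945 → C = 299.13°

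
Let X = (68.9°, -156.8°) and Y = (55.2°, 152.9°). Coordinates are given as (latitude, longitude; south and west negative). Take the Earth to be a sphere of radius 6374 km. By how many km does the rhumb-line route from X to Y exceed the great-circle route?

75 km

Great circle: cos σ = sin φ₁ sin φ₂ + cos φ₁ cos φ₂ cos Δλ,  σ = 0.4571 rad → d_gc = 2913.6 km
Rhumb line: Δψ = -0.5204, q = Δφ/Δψ = 0.4595, d_rh = R√(Δφ²+q²Δλ²) = 2989.0 km
Excess = 2989.0 − 2913.6 = 75.4 ≈ 75 km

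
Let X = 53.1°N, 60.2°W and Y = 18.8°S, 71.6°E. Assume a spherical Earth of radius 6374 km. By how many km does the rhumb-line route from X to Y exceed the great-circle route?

Great circle: cos σ = sin φ₁ sin φ₂ + cos φ₁ cos φ₂ cos Δλ,  σ = 2.2608 rad → d_gc = 14410.5 km
Rhumb line: Δψ = -1.4319, q = Δφ/Δψ = 0.8764, d_rh = R√(Δφ²+q²Δλ²) = 15135.9 km
Excess = 15135.9 − 14410.5 = 725.4 ≈ 725 km

725 km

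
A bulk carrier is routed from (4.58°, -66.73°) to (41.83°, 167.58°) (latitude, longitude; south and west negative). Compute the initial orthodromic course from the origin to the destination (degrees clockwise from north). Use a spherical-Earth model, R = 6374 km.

319.1°

θ = atan2( sin Δλ·cos φ₂ ,  cos φ₁ sin φ₂ − sin φ₁ cos φ₂ cos Δλ )
  = atan2(-0.6052, +0.6995) = 319.14°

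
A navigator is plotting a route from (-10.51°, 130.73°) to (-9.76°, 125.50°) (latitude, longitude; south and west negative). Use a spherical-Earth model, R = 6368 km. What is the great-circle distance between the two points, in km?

578 km

Haversine: a = sin²(Δφ/2)+cos φ₁ cos φ₂ sin²(Δλ/2) = 0.00206;  σ = 2·atan2(√a,√(1−a))
σ = 5.203° → d = Rσ = 6368·0.09080 = 578 km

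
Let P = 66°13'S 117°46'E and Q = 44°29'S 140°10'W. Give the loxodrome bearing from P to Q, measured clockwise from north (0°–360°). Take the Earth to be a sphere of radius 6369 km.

Meridional parts: M(φ₁)=-1.5579, M(φ₂)=-0.8687 → ΔM = +0.6892;  Δλ = +1.7814 rad
tan C = Δλ / ΔM = +2.5847 → C = 68.85°

68.8°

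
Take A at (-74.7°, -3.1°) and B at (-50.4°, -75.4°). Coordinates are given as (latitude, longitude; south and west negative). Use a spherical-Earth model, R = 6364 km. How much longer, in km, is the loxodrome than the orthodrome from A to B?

Great circle: cos σ = sin φ₁ sin φ₂ + cos φ₁ cos φ₂ cos Δλ,  σ = 0.6529 rad → d_gc = 4154.9 km
Rhumb line: Δψ = +0.9860, q = Δφ/Δψ = 0.4302, d_rh = R√(Δφ²+q²Δλ²) = 4383.8 km
Excess = 4383.8 − 4154.9 = 228.9 ≈ 229 km

229 km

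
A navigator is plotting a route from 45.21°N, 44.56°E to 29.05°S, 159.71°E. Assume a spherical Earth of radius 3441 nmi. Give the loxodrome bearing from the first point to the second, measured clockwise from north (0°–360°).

Δψ = ln[tan(π/4+φ₂/2)/tan(π/4+φ₁/2)] = -1.4168
Δλ = +2.0097 rad (taken the short way round)
course = atan2(Δλ, Δψ) = 125.18°

125.2°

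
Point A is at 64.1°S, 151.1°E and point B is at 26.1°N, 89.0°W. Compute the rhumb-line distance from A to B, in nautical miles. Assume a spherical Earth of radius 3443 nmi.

Rhumb course C = atan2(Δλ, Δψ) with Δψ = ln[tan(π/4+φ₂/2)/tan(π/4+φ₁/2)] = +1.9421, Δλ = +2.0926 → C = 47.14°
d = R·|Δφ| / |cos C| = 3443·1.57429 / 0.68024 = 7968 nmi

7968 nmi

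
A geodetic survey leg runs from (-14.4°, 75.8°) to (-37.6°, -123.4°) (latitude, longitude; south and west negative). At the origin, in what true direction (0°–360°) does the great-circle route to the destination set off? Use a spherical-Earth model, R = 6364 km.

θ = atan2( sin Δλ·cos φ₂ ,  cos φ₁ sin φ₂ − sin φ₁ cos φ₂ cos Δλ )
  = atan2(+0.2606, -0.7771) = 161.46°

161.5°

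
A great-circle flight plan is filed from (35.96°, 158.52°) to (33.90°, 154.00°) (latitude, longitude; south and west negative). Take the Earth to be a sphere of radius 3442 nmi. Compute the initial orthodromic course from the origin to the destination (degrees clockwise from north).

242.2°

θ = atan2( sin Δλ·cos φ₂ ,  cos φ₁ sin φ₂ − sin φ₁ cos φ₂ cos Δλ )
  = atan2(-0.0654, -0.0344) = 242.24°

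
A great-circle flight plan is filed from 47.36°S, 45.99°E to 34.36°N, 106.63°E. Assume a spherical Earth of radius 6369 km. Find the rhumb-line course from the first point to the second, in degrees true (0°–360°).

33.8°

Δψ = ln[tan(π/4+φ₂/2)/tan(π/4+φ₁/2)] = +1.5801
Δλ = +1.0584 rad (taken the short way round)
course = atan2(Δλ, Δψ) = 33.81°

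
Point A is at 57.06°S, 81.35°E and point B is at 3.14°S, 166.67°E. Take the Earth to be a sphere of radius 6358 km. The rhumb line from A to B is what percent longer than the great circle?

3.2%

Great circle: σ = 1.4804 rad → d_gc = Rσ = 9412.4 km
Rhumb: Δφ = +0.9411, Δλ = +1.4891, Δψ = +1.1638, q = Δφ/Δψ = 0.8087 → d_rh = R√(Δφ²+q²Δλ²) = 9716.9 km
Excess = (9716.9 − 9412.4) / 9412.4 = 304.5 / 9412.4 = 3.24% ≈ 3.2%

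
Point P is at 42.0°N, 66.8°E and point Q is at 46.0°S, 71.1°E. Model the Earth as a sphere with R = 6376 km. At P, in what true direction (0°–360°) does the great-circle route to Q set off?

θ = atan2( sin Δλ·cos φ₂ ,  cos φ₁ sin φ₂ − sin φ₁ cos φ₂ cos Δλ )
  = atan2(+0.0521, -0.9981) = 177.01°

177.0°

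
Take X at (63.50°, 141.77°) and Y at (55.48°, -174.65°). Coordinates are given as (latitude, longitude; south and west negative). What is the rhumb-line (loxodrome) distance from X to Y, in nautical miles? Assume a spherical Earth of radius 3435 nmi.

1404 nmi

Rhumb course C = atan2(Δλ, Δψ) with Δψ = ln[tan(π/4+φ₂/2)/tan(π/4+φ₁/2)] = -0.2772, Δλ = +0.7606 → C = 110.03°
d = R·|Δφ| / |cos C| = 3435·0.13998 / 0.34246 = 1404 nmi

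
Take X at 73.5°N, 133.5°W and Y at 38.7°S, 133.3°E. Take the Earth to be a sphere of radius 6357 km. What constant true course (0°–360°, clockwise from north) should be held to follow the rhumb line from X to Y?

Meridional parts: M(φ₁)=+1.9311, M(φ₂)=-0.7336 → ΔM = -2.6646;  Δλ = -1.6266 rad
tan C = Δλ / ΔM = +0.6105 → C = 211.40°

211.4°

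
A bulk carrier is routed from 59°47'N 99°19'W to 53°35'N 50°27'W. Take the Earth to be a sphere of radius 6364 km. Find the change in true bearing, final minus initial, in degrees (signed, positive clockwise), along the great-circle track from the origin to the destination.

+41.6°

Initial bearing θ₁ = atan2(sin Δλ cos φ₂, cos φ₁ sin φ₂ − sin φ₁ cos φ₂ cos Δλ) = 81.41°
Final bearing θ₂ = (initial bearing from the destination back to the start) + 180° = 123.04°
Δθ = θ₂ − θ₁ = +41.6°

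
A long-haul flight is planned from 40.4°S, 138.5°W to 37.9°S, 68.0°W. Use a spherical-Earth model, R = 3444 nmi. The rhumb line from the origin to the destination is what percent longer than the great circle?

Great circle: σ = 0.9289 rad → d_gc = Rσ = 3199.1 nmi
Rhumb: Δφ = +0.0436, Δλ = +1.2305, Δψ = +0.0563, q = Δφ/Δψ = 0.7754 → d_rh = R√(Δφ²+q²Δλ²) = 3289.1 nmi
Excess = (3289.1 − 3199.1) / 3199.1 = 90.0 / 3199.1 = 2.81% ≈ 2.8%

2.8%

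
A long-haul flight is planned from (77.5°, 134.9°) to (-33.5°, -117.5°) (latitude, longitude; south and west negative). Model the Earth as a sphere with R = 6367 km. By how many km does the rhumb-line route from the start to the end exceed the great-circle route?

753 km

Great circle: cos σ = sin φ₁ sin φ₂ + cos φ₁ cos φ₂ cos Δλ,  σ = 2.2061 rad → d_gc = 14046.3 km
Rhumb line: Δψ = -2.8328, q = Δφ/Δψ = 0.6839, d_rh = R√(Δφ²+q²Δλ²) = 14799.2 km
Excess = 14799.2 − 14046.3 = 752.9 ≈ 753 km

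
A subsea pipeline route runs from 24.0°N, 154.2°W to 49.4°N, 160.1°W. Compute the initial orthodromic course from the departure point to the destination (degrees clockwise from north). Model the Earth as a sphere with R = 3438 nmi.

N = sin Δλ·cos φ₂ = -0.0669;  D = cos φ₁ sin φ₂ − sin φ₁ cos φ₂ cos Δλ = +0.4303
initial course = atan2(N, D) = 351.16°

351.2°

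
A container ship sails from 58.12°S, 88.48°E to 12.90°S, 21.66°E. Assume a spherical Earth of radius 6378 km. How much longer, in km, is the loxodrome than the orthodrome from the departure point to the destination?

Great circle: cos σ = sin φ₁ sin φ₂ + cos φ₁ cos φ₂ cos Δλ,  σ = 1.1678 rad → d_gc = 7448.0 km
Rhumb line: Δψ = +1.0260, q = Δφ/Δψ = 0.7692, d_rh = R√(Δφ²+q²Δλ²) = 7620.6 km
Excess = 7620.6 − 7448.0 = 172.6 ≈ 173 km

173 km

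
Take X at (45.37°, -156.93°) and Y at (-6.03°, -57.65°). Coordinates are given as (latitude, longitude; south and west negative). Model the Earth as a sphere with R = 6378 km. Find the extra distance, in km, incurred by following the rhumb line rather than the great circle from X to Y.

261 km

Great circle: cos σ = sin φ₁ sin φ₂ + cos φ₁ cos φ₂ cos Δλ,  σ = 1.7593 rad → d_gc = 11221.0 km
Rhumb line: Δψ = -0.9960, q = Δφ/Δψ = 0.9007, d_rh = R√(Δφ²+q²Δλ²) = 11481.7 km
Excess = 11481.7 − 11221.0 = 260.7 ≈ 261 km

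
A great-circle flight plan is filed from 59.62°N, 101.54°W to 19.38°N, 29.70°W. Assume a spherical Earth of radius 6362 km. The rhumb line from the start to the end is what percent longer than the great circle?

Great circle: σ = 1.1208 rad → d_gc = Rσ = 7130.5 km
Rhumb: Δφ = -0.7023, Δλ = +1.2538, Δψ = -0.9589, q = Δφ/Δψ = 0.7324 → d_rh = R√(Δφ²+q²Δλ²) = 7355.3 km
Excess = (7355.3 − 7130.5) / 7130.5 = 224.8 / 7130.5 = 3.153% ≈ 3.2%

3.2%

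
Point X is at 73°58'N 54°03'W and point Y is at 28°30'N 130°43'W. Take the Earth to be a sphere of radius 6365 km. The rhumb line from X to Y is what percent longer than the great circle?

5.1%

Great circle: σ = 1.0303 rad → d_gc = Rσ = 6557.8 km
Rhumb: Δφ = -0.7935, Δλ = -1.3381, Δψ = -1.4408, q = Δφ/Δψ = 0.5507 → d_rh = R√(Δφ²+q²Δλ²) = 6893.0 km
Excess = (6893.0 − 6557.8) / 6557.8 = 335.2 / 6557.8 = 5.11% ≈ 5.1%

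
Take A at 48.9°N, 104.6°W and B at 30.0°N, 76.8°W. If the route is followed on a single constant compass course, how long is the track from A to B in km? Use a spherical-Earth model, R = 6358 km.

Rhumb course C = atan2(Δλ, Δψ) with Δψ = ln[tan(π/4+φ₂/2)/tan(π/4+φ₁/2)] = -0.4318, Δλ = +0.4852 → C = 131.67°
d = R·|Δφ| / |cos C| = 6358·0.32987 / 0.66484 = 3155 km

3155 km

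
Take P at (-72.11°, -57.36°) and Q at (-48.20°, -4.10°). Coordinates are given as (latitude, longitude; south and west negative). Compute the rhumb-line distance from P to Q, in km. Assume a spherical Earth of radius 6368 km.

3851 km

Rhumb course C = atan2(Δλ, Δψ) with Δψ = ln[tan(π/4+φ₂/2)/tan(π/4+φ₁/2)] = +0.8863, Δλ = +0.9296 → C = 46.37°
d = R·|Δφ| / |cos C| = 6368·0.41731 / 0.69005 = 3851 km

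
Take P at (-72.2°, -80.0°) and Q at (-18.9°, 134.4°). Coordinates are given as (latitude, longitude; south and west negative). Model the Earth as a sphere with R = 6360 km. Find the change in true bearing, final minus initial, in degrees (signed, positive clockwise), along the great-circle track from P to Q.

At departure: θ₁ = atan2(sin Δλ cos φ₂, cos φ₁ sin φ₂ − sin φ₁ cos φ₂ cos Δλ) = 212.40°
At arrival: θ₂ = atan2(sin Δλ cos φ₁, −cos φ₂ sin φ₁ + sin φ₂ cos φ₁ cos Δλ) = 350.03°
Δθ = θ₂ − θ₁ = +137.6°

+137.6°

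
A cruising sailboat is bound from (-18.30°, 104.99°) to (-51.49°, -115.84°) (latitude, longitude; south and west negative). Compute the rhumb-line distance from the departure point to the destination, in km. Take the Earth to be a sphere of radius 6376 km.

12884 km

Rhumb course C = atan2(Δλ, Δψ) with Δψ = ln[tan(π/4+φ₂/2)/tan(π/4+φ₁/2)] = -0.7268, Δλ = +2.4290 → C = 106.66°
d = R·|Δφ| / |cos C| = 6376·0.57927 / 0.28667 = 12884 km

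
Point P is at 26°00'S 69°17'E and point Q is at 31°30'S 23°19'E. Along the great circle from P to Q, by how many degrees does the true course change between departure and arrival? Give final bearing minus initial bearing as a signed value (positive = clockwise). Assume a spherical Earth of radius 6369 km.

+23.1°

Initial bearing θ₁ = atan2(sin Δλ cos φ₂, cos φ₁ sin φ₂ − sin φ₁ cos φ₂ cos Δλ) = 251.10°
Final bearing θ₂ = (initial bearing from the destination back to the start) + 180° = 274.19°
Δθ = θ₂ − θ₁ = +23.1°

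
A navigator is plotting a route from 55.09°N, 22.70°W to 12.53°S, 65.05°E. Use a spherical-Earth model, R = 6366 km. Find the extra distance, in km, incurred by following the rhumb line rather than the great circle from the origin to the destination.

238 km

Great circle: cos σ = sin φ₁ sin φ₂ + cos φ₁ cos φ₂ cos Δλ,  σ = 1.7274 rad → d_gc = 10996.72 km
Rhumb line: Δψ = -1.3774, q = Δφ/Δψ = 0.8568, d_rh = R√(Δφ²+q²Δλ²) = 11235.19 km
Excess = 11235.19 − 10996.72 = 238.47 ≈ 238 km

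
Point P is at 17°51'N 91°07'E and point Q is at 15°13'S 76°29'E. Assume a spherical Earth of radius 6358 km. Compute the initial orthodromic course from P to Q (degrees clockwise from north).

204.5°

θ = atan2( sin Δλ·cos φ₂ ,  cos φ₁ sin φ₂ − sin φ₁ cos φ₂ cos Δλ )
  = atan2(-0.2438, -0.5360) = 204.46°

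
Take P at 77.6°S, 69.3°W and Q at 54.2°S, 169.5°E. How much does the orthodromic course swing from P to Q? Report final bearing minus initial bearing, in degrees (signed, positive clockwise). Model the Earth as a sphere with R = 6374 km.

At departure: θ₁ = atan2(sin Δλ cos φ₂, cos φ₁ sin φ₂ − sin φ₁ cos φ₂ cos Δλ) = 226.78°
At arrival: θ₂ = atan2(sin Δλ cos φ₁, −cos φ₂ sin φ₁ + sin φ₂ cos φ₁ cos Δλ) = 344.48°
Δθ = θ₂ − θ₁ = +117.7°

+117.7°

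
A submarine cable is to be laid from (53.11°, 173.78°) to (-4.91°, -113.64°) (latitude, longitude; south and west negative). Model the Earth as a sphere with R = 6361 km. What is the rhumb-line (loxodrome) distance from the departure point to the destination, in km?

Δψ = ln[tan(π/4+φ₂/2)/tan(π/4+φ₁/2)] = -1.1838;  Δφ = -1.0126 rad,  Δλ = +1.2668 rad
q = Δφ/Δψ = 0.8554
d = R·√(Δφ² + q²Δλ²) = 6361·1.48310 = 9434 km

9434 km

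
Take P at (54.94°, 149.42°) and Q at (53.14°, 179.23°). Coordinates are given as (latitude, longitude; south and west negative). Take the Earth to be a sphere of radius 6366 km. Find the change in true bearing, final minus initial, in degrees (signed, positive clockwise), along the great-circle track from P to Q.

+24.3°

At departure: θ₁ = atan2(sin Δλ cos φ₂, cos φ₁ sin φ₂ − sin φ₁ cos φ₂ cos Δλ) = 83.58°
At arrival: θ₂ = atan2(sin Δλ cos φ₁, −cos φ₂ sin φ₁ + sin φ₂ cos φ₁ cos Δλ) = 107.90°
Δθ = θ₂ − θ₁ = +24.3°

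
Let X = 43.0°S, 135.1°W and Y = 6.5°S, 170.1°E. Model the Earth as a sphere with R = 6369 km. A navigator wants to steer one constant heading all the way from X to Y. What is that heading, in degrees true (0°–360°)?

Meridional parts: M(φ₁)=-0.8328, M(φ₂)=-0.1137 → ΔM = +0.7192;  Δλ = -0.9564 rad
tan C = Δλ / ΔM = -1.3300 → C = 306.94°

306.9°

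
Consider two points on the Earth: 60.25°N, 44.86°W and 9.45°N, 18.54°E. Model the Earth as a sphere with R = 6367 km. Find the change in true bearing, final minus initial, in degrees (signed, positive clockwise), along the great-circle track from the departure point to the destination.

Initial bearing θ₁ = atan2(sin Δλ cos φ₂, cos φ₁ sin φ₂ − sin φ₁ cos φ₂ cos Δλ) = 108.90°
Final bearing θ₂ = (initial bearing from the destination back to the start) + 180° = 151.58°
Δθ = θ₂ − θ₁ = +42.7°

+42.7°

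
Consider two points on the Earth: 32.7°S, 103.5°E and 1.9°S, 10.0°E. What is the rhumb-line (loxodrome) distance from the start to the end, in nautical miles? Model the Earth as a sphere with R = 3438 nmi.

Δψ = ln[tan(π/4+φ₂/2)/tan(π/4+φ₁/2)] = +0.5713;  Δφ = +0.5376 rad,  Δλ = -1.6319 rad
q = Δφ/Δψ = 0.9409
d = R·√(Δφ² + q²Δλ²) = 3438·1.62682 = 5593 nmi

5593 nmi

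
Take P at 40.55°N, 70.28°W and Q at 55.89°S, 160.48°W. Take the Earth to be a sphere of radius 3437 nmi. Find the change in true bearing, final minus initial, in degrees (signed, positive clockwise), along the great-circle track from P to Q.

+22.7°

At departure: θ₁ = atan2(sin Δλ cos φ₂, cos φ₁ sin φ₂ − sin φ₁ cos φ₂ cos Δλ) = 221.77°
At arrival: θ₂ = atan2(sin Δλ cos φ₁, −cos φ₂ sin φ₁ + sin φ₂ cos φ₁ cos Δλ) = 244.50°
Δθ = θ₂ − θ₁ = +22.7°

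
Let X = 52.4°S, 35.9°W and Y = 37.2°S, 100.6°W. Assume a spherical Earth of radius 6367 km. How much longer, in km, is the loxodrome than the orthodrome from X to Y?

150 km

Great circle: cos σ = sin φ₁ sin φ₂ + cos φ₁ cos φ₂ cos Δλ,  σ = 0.8138 rad → d_gc = 5181.7 km
Rhumb line: Δψ = +0.3772, q = Δφ/Δψ = 0.7033, d_rh = R√(Δφ²+q²Δλ²) = 5331.5 km
Excess = 5331.5 − 5181.7 = 149.8 ≈ 150 km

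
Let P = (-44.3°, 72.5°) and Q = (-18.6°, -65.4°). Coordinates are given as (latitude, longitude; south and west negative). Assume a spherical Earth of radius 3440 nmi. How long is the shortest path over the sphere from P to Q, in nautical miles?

cos σ = sin φ₁ sin φ₂ + cos φ₁ cos φ₂ cos Δλ
      = sin(-44.30°)sin(-18.60°) + cos(-44.30°)cos(-18.60°)cos(-137.90°) = -0.2805
σ = 106.291° → d = Rσ = 3440·1.85514 = 6382 nmi

6382 nmi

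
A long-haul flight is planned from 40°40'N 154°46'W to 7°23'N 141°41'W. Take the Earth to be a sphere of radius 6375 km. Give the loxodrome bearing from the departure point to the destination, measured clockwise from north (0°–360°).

Δψ = ln[tan(π/4+φ₂/2)/tan(π/4+φ₁/2)] = -0.6490
Δλ = +0.2283 rad (taken the short way round)
course = atan2(Δλ, Δψ) = 160.61°

160.6°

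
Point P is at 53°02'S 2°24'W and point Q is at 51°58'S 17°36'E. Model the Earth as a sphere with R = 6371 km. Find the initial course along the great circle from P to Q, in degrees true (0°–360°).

θ = atan2( sin Δλ·cos φ₂ ,  cos φ₁ sin φ₂ − sin φ₁ cos φ₂ cos Δλ )
  = atan2(+0.2107, -0.0111) = 93.01°

93.0°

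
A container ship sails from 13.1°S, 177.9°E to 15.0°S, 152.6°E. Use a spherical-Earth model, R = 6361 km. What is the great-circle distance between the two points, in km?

2731 km

Haversine: a = sin²(Δφ/2)+cos φ₁ cos φ₂ sin²(Δλ/2) = 0.04539;  σ = 2·atan2(√a,√(1−a))
σ = 24.603° → d = Rσ = 6361·0.42941 = 2731 km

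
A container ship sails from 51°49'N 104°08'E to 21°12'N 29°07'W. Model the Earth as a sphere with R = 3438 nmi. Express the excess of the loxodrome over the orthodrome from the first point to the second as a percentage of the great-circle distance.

Great circle: σ = 1.6817 rad → d_gc = Rσ = 5781.6 nmi
Rhumb: Δφ = -0.5344, Δλ = -2.3257, Δψ = -0.6822, q = Δφ/Δψ = 0.7833 → d_rh = R√(Δφ²+q²Δλ²) = 6526.6 nmi
Excess = (6526.6 − 5781.6) / 5781.6 = 745.0 / 5781.6 = 12.89% ≈ 12.9%

12.9%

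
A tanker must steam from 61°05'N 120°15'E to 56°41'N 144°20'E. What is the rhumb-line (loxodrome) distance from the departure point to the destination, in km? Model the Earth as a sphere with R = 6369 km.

Δψ = ln[tan(π/4+φ₂/2)/tan(π/4+φ₁/2)] = -0.1488;  Δφ = -0.0768 rad,  Δλ = +0.4203 rad
q = Δφ/Δψ = 0.5160
d = R·√(Δφ² + q²Δλ²) = 6369·0.23007 = 1465 km

1465 km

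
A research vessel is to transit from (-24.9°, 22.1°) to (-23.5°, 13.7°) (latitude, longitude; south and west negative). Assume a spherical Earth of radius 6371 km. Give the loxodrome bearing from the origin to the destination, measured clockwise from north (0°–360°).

Δψ = ln[tan(π/4+φ₂/2)/tan(π/4+φ₁/2)] = +0.0268
Δλ = -0.1466 rad (taken the short way round)
course = atan2(Δλ, Δψ) = 280.36°

280.4°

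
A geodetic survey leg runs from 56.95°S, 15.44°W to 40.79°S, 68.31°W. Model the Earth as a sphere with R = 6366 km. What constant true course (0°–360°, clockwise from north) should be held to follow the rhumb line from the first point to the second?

Δψ = ln[tan(π/4+φ₂/2)/tan(π/4+φ₁/2)] = +0.4341
Δλ = -0.9228 rad (taken the short way round)
course = atan2(Δλ, Δψ) = 295.19°

295.2°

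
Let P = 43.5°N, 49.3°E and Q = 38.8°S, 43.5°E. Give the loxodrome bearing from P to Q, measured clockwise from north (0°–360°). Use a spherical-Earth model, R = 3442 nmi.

183.7°

Meridional parts: M(φ₁)=+0.8448, M(φ₂)=-0.7358 → ΔM = -1.5806;  Δλ = -0.1012 rad
tan C = Δλ / ΔM = +0.0640 → C = 183.66°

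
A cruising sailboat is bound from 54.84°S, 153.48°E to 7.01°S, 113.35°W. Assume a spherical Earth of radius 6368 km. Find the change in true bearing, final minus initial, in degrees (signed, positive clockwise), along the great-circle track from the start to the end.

-61.4°

Initial bearing θ₁ = atan2(sin Δλ cos φ₂, cos φ₁ sin φ₂ − sin φ₁ cos φ₂ cos Δλ) = 96.63°
Final bearing θ₂ = (initial bearing from the destination back to the start) + 180° = 35.19°
Δθ = θ₂ − θ₁ = -61.4°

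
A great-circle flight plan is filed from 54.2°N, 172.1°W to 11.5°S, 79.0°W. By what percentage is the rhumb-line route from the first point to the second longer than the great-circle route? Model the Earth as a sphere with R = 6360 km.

2.5%

Great circle: σ = 1.7647 rad → d_gc = Rσ = 11223.5 km
Rhumb: Δφ = -1.1467, Δλ = +1.6249, Δψ = -1.3322, q = Δφ/Δψ = 0.8607 → d_rh = R√(Δφ²+q²Δλ²) = 11502.7 km
Excess = (11502.7 − 11223.5) / 11223.5 = 279.2 / 11223.5 = 2.49% ≈ 2.5%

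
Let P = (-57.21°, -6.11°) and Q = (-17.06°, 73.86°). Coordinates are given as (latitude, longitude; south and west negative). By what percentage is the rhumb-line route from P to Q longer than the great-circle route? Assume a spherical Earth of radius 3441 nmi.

Great circle: σ = 1.2273 rad → d_gc = Rσ = 4223.1 nmi
Rhumb: Δφ = +0.7007, Δλ = +1.3957, Δψ = +0.9212, q = Δφ/Δψ = 0.7607 → d_rh = R√(Δφ²+q²Δλ²) = 4377.5 nmi
Excess = (4377.5 − 4223.1) / 4223.1 = 154.4 / 4223.1 = 3.66% ≈ 3.7%

3.7%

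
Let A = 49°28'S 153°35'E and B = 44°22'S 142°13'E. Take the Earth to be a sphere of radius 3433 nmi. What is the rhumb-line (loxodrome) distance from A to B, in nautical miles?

Δψ = ln[tan(π/4+φ₂/2)/tan(π/4+φ₁/2)] = +0.1305;  Δφ = +0.0890 rad,  Δλ = -0.1984 rad
q = Δφ/Δψ = 0.6823
d = R·√(Δφ² + q²Δλ²) = 3433·0.16201 = 556 nmi

556 nmi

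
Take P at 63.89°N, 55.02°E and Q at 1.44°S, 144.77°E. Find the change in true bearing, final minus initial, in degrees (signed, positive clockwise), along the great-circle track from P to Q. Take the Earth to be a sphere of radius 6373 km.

At departure: θ₁ = atan2(sin Δλ cos φ₂, cos φ₁ sin φ₂ − sin φ₁ cos φ₂ cos Δλ) = 90.86°
At arrival: θ₂ = atan2(sin Δλ cos φ₁, −cos φ₂ sin φ₁ + sin φ₂ cos φ₁ cos Δλ) = 153.88°
Δθ = θ₂ − θ₁ = +63.0°

+63.0°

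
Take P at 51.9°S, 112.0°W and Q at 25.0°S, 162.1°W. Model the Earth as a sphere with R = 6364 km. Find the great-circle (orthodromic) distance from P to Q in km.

Haversine: a = sin²(Δφ/2)+cos φ₁ cos φ₂ sin²(Δλ/2) = 0.15436;  σ = 2·atan2(√a,√(1−a))
σ = 46.268° → d = Rσ = 6364·0.80753 = 5139 km

5139 km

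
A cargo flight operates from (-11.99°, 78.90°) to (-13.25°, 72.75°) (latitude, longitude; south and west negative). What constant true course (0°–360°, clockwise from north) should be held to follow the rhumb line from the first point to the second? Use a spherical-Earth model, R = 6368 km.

258.1°

Δψ = ln[tan(π/4+φ₂/2)/tan(π/4+φ₁/2)] = -0.0225
Δλ = -0.1073 rad (taken the short way round)
course = atan2(Δλ, Δψ) = 258.14°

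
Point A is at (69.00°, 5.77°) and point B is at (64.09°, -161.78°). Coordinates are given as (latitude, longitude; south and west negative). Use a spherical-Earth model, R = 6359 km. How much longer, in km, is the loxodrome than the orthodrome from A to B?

Great circle: cos σ = sin φ₁ sin φ₂ + cos φ₁ cos φ₂ cos Δλ,  σ = 0.8137 rad → d_gc = 5174.2 km
Rhumb line: Δψ = -0.2161, q = Δφ/Δψ = 0.3966, d_rh = R√(Δφ²+q²Δλ²) = 7395.3 km
Excess = 7395.3 − 5174.2 = 2221.1 ≈ 2221 km

2221 km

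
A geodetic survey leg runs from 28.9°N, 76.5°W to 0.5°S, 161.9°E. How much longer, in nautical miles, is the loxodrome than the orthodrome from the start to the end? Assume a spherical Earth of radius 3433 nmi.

Great circle: cos σ = sin φ₁ sin φ₂ + cos φ₁ cos φ₂ cos Δλ,  σ = 2.0521 rad → d_gc = 7044.8 nmi
Rhumb line: Δψ = -0.5360, q = Δφ/Δψ = 0.9574, d_rh = R√(Δφ²+q²Δλ²) = 7194.2 nmi
Excess = 7194.2 − 7044.8 = 149.4 ≈ 149 nmi

149 nmi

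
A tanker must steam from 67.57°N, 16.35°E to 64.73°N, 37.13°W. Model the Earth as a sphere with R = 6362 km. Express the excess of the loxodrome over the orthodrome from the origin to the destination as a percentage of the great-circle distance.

Great circle: σ = 0.3686 rad → d_gc = Rσ = 2345.2 km
Rhumb: Δφ = -0.0496, Δλ = -0.9334, Δψ = -0.1227, q = Δφ/Δψ = 0.4039 → d_rh = R√(Δφ²+q²Δλ²) = 2419.0 km
Excess = (2419.0 − 2345.2) / 2345.2 = 73.8 / 2345.2 = 3.147% ≈ 3.1%

3.1%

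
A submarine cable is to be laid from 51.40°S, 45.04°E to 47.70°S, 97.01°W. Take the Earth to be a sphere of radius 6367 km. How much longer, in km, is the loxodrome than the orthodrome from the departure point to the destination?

1830 km

Great circle: cos σ = sin φ₁ sin φ₂ + cos φ₁ cos φ₂ cos Δλ,  σ = 1.3213 rad → d_gc = 8412.5 km
Rhumb line: Δψ = +0.0996, q = Δφ/Δψ = 0.6484, d_rh = R√(Δφ²+q²Δλ²) = 10242.8 km
Excess = 10242.8 − 8412.5 = 1830.3 ≈ 1830 km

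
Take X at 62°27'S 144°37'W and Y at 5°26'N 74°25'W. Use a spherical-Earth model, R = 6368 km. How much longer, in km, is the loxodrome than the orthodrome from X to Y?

Great circle: cos σ = sin φ₁ sin φ₂ + cos φ₁ cos φ₂ cos Δλ,  σ = 1.4987 rad → d_gc = 9543.8 km
Rhumb line: Δψ = +1.5008, q = Δφ/Δψ = 0.7894, d_rh = R√(Δφ²+q²Δλ²) = 9739.6 km
Excess = 9739.6 − 9543.8 = 195.8 ≈ 196 km

196 km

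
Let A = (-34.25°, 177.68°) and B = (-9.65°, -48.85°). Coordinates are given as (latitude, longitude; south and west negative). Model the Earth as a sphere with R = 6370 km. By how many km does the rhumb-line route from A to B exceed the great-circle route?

798 km

Great circle: cos σ = sin φ₁ sin φ₂ + cos φ₁ cos φ₂ cos Δλ,  σ = 2.0559 rad → d_gc = 13096.0 km
Rhumb line: Δψ = +0.4677, q = Δφ/Δψ = 0.9180, d_rh = R√(Δφ²+q²Δλ²) = 13893.9 km
Excess = 13893.9 − 13096.0 = 797.9 ≈ 798 km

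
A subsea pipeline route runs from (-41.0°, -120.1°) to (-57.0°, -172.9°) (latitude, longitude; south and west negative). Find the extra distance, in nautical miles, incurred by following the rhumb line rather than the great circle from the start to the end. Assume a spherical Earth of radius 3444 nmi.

47 nmi

Great circle: cos σ = sin φ₁ sin φ₂ + cos φ₁ cos φ₂ cos Δλ,  σ = 0.6456 rad → d_gc = 2223.5 nmi
Rhumb line: Δψ = -0.4308, q = Δφ/Δψ = 0.6482, d_rh = R√(Δφ²+q²Δλ²) = 2270.9 nmi
Excess = 2270.9 − 2223.5 = 47.4 ≈ 47 nmi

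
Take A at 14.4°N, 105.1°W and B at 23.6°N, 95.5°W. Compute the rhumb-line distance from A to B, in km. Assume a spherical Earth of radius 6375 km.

Rhumb course C = atan2(Δλ, Δψ) with Δψ = ln[tan(π/4+φ₂/2)/tan(π/4+φ₁/2)] = +0.1700, Δλ = +0.1676 → C = 44.58°
d = R·|Δφ| / |cos C| = 6375·0.16057 / 0.71232 = 1437 km

1437 km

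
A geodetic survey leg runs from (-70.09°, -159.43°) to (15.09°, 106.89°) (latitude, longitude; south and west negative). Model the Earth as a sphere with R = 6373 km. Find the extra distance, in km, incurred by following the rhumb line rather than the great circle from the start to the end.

496 km

Great circle: cos σ = sin φ₁ sin φ₂ + cos φ₁ cos φ₂ cos Δλ,  σ = 1.8399 rad → d_gc = 11725.8 km
Rhumb line: Δψ = +2.0065, q = Δφ/Δψ = 0.7409, d_rh = R√(Δφ²+q²Δλ²) = 12221.9 km
Excess = 12221.9 − 11725.8 = 496.1 ≈ 496 km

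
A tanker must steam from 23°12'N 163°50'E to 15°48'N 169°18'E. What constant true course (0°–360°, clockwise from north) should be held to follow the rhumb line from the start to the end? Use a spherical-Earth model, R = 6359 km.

145.2°

Δψ = ln[tan(π/4+φ₂/2)/tan(π/4+φ₁/2)] = -0.1371
Δλ = +0.0954 rad (taken the short way round)
course = atan2(Δλ, Δψ) = 145.17°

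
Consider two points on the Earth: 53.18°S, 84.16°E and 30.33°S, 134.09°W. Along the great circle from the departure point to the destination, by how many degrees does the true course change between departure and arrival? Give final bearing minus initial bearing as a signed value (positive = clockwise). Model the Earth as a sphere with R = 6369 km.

At departure: θ₁ = atan2(sin Δλ cos φ₂, cos φ₁ sin φ₂ − sin φ₁ cos φ₂ cos Δλ) = 147.70°
At arrival: θ₂ = atan2(sin Δλ cos φ₁, −cos φ₂ sin φ₁ + sin φ₂ cos φ₁ cos Δλ) = 21.78°
Δθ = θ₂ − θ₁ = -125.9°

-125.9°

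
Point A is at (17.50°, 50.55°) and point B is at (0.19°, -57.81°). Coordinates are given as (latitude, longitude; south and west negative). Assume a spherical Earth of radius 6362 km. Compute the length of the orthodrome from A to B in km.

Haversine: a = sin²(Δφ/2)+cos φ₁ cos φ₂ sin²(Δλ/2) = 0.64970;  σ = 2·atan2(√a,√(1−a))
σ = 107.422° → d = Rσ = 6362·1.87487 = 11928 km

11928 km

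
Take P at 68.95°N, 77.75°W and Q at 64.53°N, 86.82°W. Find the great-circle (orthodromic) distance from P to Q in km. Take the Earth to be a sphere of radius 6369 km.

Haversine: a = sin²(Δφ/2)+cos φ₁ cos φ₂ sin²(Δλ/2) = 0.00245;  σ = 2·atan2(√a,√(1−a))
σ = 5.677° → d = Rσ = 6369·0.09909 = 631 km

631 km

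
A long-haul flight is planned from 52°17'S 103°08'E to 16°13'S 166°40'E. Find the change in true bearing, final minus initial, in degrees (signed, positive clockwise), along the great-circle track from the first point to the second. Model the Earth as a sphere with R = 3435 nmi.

At departure: θ₁ = atan2(sin Δλ cos φ₂, cos φ₁ sin φ₂ − sin φ₁ cos φ₂ cos Δλ) = 78.96°
At arrival: θ₂ = atan2(sin Δλ cos φ₁, −cos φ₂ sin φ₁ + sin φ₂ cos φ₁ cos Δλ) = 38.71°
Δθ = θ₂ − θ₁ = -40.3°

-40.3°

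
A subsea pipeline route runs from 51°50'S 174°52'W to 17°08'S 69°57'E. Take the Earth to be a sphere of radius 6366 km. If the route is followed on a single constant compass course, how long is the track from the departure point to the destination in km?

10930 km

Rhumb course C = atan2(Δλ, Δψ) with Δψ = ln[tan(π/4+φ₂/2)/tan(π/4+φ₁/2)] = +0.7579, Δλ = -2.0103 → C = 290.66°
d = R·|Δφ| / |cos C| = 6366·0.60563 / 0.35275 = 10930 km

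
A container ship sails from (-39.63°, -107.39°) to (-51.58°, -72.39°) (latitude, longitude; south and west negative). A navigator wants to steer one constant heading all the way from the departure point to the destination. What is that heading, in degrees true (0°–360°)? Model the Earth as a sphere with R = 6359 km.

116.1°

Δψ = ln[tan(π/4+φ₂/2)/tan(π/4+φ₁/2)] = -0.2998
Δλ = +0.6109 rad (taken the short way round)
course = atan2(Δλ, Δψ) = 116.14°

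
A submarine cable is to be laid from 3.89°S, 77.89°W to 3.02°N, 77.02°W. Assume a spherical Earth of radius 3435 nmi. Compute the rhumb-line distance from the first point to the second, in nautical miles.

418 nmi

Rhumb course C = atan2(Δλ, Δψ) with Δψ = ln[tan(π/4+φ₂/2)/tan(π/4+φ₁/2)] = +0.1207, Δλ = +0.0152 → C = 7.17°
d = R·|Δφ| / |cos C| = 3435·0.12060 / 0.99218 = 418 nmi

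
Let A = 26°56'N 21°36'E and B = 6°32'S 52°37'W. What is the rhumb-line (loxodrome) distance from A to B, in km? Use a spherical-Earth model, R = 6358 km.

8803 km

Δψ = ln[tan(π/4+φ₂/2)/tan(π/4+φ₁/2)] = -0.6027;  Δφ = -0.5841 rad,  Δλ = -1.2953 rad
q = Δφ/Δψ = 0.9692
d = R·√(Δφ² + q²Δλ²) = 6358·1.38462 = 8803 km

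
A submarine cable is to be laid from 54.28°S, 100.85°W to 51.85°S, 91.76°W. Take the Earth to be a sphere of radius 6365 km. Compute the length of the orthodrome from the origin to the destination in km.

664 km

Haversine: a = sin²(Δφ/2)+cos φ₁ cos φ₂ sin²(Δλ/2) = 0.00271;  σ = 2·atan2(√a,√(1−a))
σ = 5.973° → d = Rσ = 6365·0.10424 = 664 km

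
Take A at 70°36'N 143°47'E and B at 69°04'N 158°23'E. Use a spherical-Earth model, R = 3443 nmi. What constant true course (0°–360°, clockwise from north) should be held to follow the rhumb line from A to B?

107.0°

Δψ = ln[tan(π/4+φ₂/2)/tan(π/4+φ₁/2)] = -0.0777
Δλ = +0.2548 rad (taken the short way round)
course = atan2(Δλ, Δψ) = 106.95°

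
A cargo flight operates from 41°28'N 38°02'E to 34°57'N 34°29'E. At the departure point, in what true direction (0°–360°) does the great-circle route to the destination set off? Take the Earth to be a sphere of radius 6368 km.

θ = atan2( sin Δλ·cos φ₂ ,  cos φ₁ sin φ₂ − sin φ₁ cos φ₂ cos Δλ )
  = atan2(-0.0508, -0.1125) = 204.29°

204.3°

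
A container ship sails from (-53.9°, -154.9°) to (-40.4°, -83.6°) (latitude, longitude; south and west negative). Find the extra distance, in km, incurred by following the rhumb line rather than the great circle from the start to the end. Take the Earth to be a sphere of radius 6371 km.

206 km

Great circle: cos σ = sin φ₁ sin φ₂ + cos φ₁ cos φ₂ cos Δλ,  σ = 0.8399 rad → d_gc = 5351.0 km
Rhumb line: Δψ = +0.3492, q = Δφ/Δψ = 0.6748, d_rh = R√(Δφ²+q²Δλ²) = 5556.7 km
Excess = 5556.7 − 5351.0 = 205.7 ≈ 206 km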